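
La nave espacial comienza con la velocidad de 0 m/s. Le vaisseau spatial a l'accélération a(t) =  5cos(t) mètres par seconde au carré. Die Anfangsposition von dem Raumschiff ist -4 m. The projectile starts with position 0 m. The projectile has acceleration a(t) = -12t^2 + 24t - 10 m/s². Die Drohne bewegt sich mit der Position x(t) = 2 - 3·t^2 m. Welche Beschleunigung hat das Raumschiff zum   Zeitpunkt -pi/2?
Mit a(t) = 5·cos(t) und Einsetzen von t = -pi/2, finden wir a = 0.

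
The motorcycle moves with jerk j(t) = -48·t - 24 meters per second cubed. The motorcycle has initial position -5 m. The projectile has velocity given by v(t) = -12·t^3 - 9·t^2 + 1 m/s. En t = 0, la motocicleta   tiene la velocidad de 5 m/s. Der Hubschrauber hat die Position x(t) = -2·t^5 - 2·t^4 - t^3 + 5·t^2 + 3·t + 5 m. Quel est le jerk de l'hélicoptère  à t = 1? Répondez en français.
Pour résoudre ceci, nous devons prendre 3 dérivées de notre équation de la position x(t) = -2·t^5 - 2·t^4 - t^3 + 5·t^2 + 3·t + 5. En prenant d/dt de x(t), nous trouvons v(t) = -10·t^4 - 8·t^3 - 3·t^2 + 10·t + 3. En prenant d/dt de v(t), nous trouvons a(t) = -40·t^3 - 24·t^2 - 6·t + 10. La dérivée de l'accélération donne le jerk: j(t) = -120·t^2 - 48·t - 6. De l'équation du jerk j(t) = -120·t^2 - 48·t - 6, nous substituons t = 1 pour obtenir j = -174.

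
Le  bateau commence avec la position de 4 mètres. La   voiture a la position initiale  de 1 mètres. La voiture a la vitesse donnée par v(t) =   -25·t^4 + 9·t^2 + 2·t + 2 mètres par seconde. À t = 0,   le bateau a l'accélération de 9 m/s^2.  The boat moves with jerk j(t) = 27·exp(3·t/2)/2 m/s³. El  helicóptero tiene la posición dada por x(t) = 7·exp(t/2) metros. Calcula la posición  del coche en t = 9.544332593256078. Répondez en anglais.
To solve this, we need to take 1 antiderivative of our velocity equation v(t) = -25·t^4 + 9·t^2 + 2·t + 2. The antiderivative of velocity, with x(0) = 1, gives position: x(t) = -5·t^5 + 3·t^3 + t^2 + 2·t + 1. We have position x(t) = -5·t^5 + 3·t^3 + t^2 + 2·t + 1. Substituting t = 9.544332593256078: x(9.544332593256078) = -393282.924348862.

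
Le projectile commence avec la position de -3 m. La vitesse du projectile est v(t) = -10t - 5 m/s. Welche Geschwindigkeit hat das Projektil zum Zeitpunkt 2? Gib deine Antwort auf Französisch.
En utilisant v(t) = -10·t - 5 et en substituant t = 2, nous trouvons v = -25.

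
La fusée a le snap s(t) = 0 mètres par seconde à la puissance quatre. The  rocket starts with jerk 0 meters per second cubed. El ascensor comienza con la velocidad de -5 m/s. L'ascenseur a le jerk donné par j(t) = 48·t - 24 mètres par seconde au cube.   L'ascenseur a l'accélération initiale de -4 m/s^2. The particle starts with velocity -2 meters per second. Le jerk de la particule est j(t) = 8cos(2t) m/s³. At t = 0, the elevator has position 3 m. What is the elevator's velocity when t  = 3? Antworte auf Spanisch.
Debemos encontrar la integral de nuestra ecuación de la sacudida j(t) = 48·t - 24 2 veces. Integrando la sacudida y usando la condición inicial a(0) = -4, obtenemos a(t) = 24·t^2 - 24·t - 4. Integrando la aceleración y usando la condición inicial v(0) = -5, obtenemos v(t) = 8·t^3 - 12·t^2 - 4·t - 5. De la ecuación de la velocidad v(t) = 8·t^3 - 12·t^2 - 4·t - 5, sustituimos t = 3 para obtener v = 91.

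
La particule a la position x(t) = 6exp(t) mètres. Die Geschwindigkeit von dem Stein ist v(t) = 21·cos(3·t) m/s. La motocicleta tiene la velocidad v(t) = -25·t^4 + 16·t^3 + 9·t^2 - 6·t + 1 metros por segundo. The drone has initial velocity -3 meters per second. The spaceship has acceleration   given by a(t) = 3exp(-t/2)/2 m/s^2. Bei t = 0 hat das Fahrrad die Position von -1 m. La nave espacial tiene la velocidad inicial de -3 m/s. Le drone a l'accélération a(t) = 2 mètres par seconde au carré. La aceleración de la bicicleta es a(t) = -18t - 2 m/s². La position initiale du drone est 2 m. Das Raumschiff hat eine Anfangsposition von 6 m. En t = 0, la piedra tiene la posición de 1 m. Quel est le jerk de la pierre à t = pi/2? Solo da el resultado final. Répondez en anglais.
At t = pi/2, j = 0.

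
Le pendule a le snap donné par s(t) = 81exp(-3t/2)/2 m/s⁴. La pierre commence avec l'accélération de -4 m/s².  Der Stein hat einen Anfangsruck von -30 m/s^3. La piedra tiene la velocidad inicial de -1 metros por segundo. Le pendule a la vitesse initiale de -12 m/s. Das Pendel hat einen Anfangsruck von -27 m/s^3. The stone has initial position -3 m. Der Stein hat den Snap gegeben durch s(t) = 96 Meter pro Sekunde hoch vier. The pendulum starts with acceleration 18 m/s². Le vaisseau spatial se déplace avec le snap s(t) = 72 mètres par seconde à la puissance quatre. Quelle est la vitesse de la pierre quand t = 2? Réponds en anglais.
Starting from snap s(t) = 96, we take 3 integrals. Integrating snap and using the initial condition j(0) = -30, we get j(t) = 96·t - 30. Finding the integral of j(t) and using a(0) = -4: a(t) = 48·t^2 - 30·t - 4. Finding the antiderivative of a(t) and using v(0) = -1: v(t) = 16·t^3 - 15·t^2 - 4·t - 1. We have velocity v(t) = 16·t^3 - 15·t^2 - 4·t - 1. Substituting t = 2: v(2) = 59.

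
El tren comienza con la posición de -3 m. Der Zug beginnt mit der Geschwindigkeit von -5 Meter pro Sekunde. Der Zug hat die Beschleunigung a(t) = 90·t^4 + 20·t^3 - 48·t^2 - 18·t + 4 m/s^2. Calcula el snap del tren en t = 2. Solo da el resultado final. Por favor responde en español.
La respuesta es 4464.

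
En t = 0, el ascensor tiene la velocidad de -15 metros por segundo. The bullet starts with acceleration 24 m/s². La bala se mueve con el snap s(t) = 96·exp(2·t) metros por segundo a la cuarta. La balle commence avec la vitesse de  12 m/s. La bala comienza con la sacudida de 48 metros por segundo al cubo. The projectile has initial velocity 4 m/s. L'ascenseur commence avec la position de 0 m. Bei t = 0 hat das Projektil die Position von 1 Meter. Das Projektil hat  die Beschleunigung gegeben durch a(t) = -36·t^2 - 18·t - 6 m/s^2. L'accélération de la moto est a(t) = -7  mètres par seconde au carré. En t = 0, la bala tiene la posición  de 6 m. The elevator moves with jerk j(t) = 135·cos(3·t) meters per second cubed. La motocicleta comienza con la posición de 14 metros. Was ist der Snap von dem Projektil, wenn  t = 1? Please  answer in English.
Starting from acceleration a(t) = -36·t^2 - 18·t - 6, we take 2 derivatives. The derivative of acceleration gives jerk: j(t) = -72·t - 18. The derivative of jerk gives snap: s(t) = -72. We have snap s(t) = -72. Substituting t = 1: s(1) = -72.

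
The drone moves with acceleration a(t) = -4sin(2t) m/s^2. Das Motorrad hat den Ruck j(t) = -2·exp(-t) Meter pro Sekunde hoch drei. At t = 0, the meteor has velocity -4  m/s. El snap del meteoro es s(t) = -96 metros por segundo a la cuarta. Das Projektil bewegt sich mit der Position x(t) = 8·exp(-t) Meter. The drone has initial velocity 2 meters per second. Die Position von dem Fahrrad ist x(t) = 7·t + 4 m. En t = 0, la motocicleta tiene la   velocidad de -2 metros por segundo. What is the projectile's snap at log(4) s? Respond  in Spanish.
Partiendo de la posición x(t) = 8·exp(-t), tomamos 4 derivadas. Derivando la posición, obtenemos la velocidad: v(t) = -8·exp(-t). Derivando la velocidad, obtenemos la aceleración: a(t) = 8·exp(-t). Derivando la aceleración, obtenemos la sacudida: j(t) = -8·exp(-t). Derivando la sacudida, obtenemos el snap: s(t) = 8·exp(-t). Usando s(t) = 8·exp(-t) y sustituyendo t = log(4), encontramos s = 2.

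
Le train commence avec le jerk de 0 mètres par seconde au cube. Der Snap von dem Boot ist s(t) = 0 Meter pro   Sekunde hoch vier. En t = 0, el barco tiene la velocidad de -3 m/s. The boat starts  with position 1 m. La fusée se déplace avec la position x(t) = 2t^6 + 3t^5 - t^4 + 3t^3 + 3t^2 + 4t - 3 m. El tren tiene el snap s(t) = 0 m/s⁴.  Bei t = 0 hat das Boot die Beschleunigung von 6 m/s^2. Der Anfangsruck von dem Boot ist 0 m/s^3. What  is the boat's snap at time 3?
From the given snap equation s(t) = 0, we substitute t = 3 to get s = 0.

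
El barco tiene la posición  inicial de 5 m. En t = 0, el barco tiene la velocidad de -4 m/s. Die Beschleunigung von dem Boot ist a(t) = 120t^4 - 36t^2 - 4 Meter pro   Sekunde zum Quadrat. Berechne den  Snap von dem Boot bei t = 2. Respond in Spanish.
Debemos derivar nuestra ecuación de la aceleración a(t) = 120·t^4 - 36·t^2 - 4 2 veces. La derivada de la aceleración da la sacudida: j(t) = 480·t^3 - 72·t. La derivada de la sacudida da el snap: s(t) = 1440·t^2 - 72. De la ecuación del snap s(t) = 1440·t^2 - 72, sustituimos t = 2 para obtener s = 5688.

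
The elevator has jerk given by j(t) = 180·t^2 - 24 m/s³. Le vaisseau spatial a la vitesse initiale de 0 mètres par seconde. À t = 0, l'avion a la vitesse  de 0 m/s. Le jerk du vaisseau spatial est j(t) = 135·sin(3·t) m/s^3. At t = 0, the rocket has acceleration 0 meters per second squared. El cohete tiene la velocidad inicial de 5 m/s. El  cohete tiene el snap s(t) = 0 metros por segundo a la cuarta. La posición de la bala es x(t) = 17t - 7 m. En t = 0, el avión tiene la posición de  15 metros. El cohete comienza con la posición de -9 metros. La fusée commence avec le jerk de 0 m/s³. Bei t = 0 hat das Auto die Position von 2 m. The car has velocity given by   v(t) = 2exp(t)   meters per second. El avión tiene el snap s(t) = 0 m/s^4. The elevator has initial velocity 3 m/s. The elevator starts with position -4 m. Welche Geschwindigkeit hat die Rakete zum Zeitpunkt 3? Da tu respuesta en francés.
En partant du snap s(t) = 0, nous prenons 3 intégrales. En intégrant le snap et en utilisant la condition initiale j(0) = 0, nous obtenons j(t) = 0. En prenant ∫j(t)dt et en appliquant a(0) = 0, nous trouvons a(t) = 0. En intégrant l'accélération et en utilisant la condition initiale v(0) = 5, nous obtenons v(t) = 5. En utilisant v(t) = 5 et en substituant t = 3, nous trouvons v = 5.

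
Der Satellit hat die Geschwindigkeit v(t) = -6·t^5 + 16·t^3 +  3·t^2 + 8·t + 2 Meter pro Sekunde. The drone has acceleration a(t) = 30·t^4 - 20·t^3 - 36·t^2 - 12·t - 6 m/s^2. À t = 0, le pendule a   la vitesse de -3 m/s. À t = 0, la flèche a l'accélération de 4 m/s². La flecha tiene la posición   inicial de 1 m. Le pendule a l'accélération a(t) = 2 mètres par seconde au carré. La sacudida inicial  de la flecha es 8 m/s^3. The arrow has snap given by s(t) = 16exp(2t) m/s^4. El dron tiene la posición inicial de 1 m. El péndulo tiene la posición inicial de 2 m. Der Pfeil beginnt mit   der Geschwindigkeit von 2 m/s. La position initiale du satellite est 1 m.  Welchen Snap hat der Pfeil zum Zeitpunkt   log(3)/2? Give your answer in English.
Using s(t) = 16·exp(2·t) and substituting t = log(3)/2, we find s = 48.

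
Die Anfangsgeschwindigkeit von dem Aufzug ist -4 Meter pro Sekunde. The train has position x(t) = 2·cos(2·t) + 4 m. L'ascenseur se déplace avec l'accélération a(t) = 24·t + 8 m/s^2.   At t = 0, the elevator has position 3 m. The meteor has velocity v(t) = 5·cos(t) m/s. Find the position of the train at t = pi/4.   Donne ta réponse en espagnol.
Tenemos la posición x(t) = 2·cos(2·t) + 4. Sustituyendo t = pi/4: x(pi/4) = 4.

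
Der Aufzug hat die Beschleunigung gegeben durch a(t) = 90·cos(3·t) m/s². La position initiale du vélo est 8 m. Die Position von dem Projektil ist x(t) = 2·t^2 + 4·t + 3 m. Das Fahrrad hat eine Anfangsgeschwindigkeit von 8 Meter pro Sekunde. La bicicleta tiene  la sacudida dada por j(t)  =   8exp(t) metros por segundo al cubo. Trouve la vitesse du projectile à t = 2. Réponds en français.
Nous devons dériver notre équation de la position x(t) = 2·t^2 + 4·t + 3 1 fois. En dérivant la position, nous obtenons la vitesse: v(t) = 4·t + 4. En utilisant v(t) = 4·t + 4 et en substituant t = 2, nous trouvons v = 12.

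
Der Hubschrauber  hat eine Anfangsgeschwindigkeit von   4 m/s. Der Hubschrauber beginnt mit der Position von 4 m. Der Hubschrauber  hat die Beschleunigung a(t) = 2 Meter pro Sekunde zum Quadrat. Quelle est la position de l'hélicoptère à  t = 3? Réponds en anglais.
Starting from acceleration a(t) = 2, we take 2 integrals. Taking ∫a(t)dt and applying v(0) = 4, we find v(t) = 2·t + 4. The antiderivative of velocity, with x(0) = 4, gives position: x(t) = t^2 + 4·t + 4. From the given position equation x(t) = t^2 + 4·t + 4, we substitute t = 3 to get x = 25.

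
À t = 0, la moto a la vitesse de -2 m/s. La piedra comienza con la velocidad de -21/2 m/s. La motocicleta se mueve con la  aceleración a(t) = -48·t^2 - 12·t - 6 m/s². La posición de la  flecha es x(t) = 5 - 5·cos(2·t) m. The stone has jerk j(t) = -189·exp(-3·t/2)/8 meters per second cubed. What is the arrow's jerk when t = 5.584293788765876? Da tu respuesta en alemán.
Wir müssen unsere Gleichung für die Position x(t) = 5 - 5·cos(2·t) 3-mal ableiten. Mit d/dt von x(t) finden wir v(t) = 10·sin(2·t). Mit d/dt von v(t) finden wir a(t) = 20·cos(2·t). Mit d/dt von a(t) finden wir j(t) = -40·sin(2·t). Aus der Gleichung für den Ruck j(t) = -40·sin(2·t), setzen wir t = 5.584293788765876 ein und erhalten j = 39.4028199078261.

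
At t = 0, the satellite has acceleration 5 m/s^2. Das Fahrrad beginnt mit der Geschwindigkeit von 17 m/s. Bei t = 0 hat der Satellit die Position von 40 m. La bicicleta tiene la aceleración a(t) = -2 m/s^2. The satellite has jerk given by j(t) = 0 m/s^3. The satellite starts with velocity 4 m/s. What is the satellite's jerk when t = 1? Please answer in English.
From the given jerk equation j(t) = 0, we substitute t = 1 to get j = 0.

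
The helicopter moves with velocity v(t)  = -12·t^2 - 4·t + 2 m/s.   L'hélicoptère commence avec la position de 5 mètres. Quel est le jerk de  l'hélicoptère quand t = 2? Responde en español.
Para resolver esto, necesitamos tomar 2 derivadas de nuestra ecuación de la velocidad v(t) = -12·t^2 - 4·t + 2. La derivada de la velocidad da la aceleración: a(t) = -24·t - 4. La derivada de la aceleración da la sacudida: j(t) = -24. Usando j(t) = -24 y sustituyendo t = 2, encontramos j = -24.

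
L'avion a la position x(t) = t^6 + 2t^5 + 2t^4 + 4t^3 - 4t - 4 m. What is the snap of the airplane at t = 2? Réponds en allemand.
Ausgehend von der Position x(t) = t^6 + 2·t^5 + 2·t^4 + 4·t^3 - 4·t - 4, nehmen wir 4 Ableitungen. Die Ableitung von der Position ergibt die Geschwindigkeit: v(t) = 6·t^5 + 10·t^4 + 8·t^3 + 12·t^2 - 4. Durch Ableiten von der Geschwindigkeit erhalten wir die Beschleunigung: a(t) = 30·t^4 + 40·t^3 + 24·t^2 + 24·t. Die Ableitung von der Beschleunigung ergibt den Ruck: j(t) = 120·t^3 + 120·t^2 + 48·t + 24. Durch Ableiten von dem Ruck erhalten wir den Snap: s(t) = 360·t^2 + 240·t + 48. Wir haben den Snap s(t) = 360·t^2 + 240·t + 48. Durch Einsetzen von t = 2: s(2) = 1968.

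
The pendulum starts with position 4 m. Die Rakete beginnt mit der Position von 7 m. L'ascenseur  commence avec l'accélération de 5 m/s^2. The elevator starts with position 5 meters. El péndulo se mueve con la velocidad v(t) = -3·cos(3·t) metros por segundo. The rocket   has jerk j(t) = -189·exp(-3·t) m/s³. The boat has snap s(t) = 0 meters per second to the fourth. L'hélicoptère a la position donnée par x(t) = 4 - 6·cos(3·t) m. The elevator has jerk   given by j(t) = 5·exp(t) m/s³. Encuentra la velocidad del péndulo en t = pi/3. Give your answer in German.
Wir haben die Geschwindigkeit v(t) = -3·cos(3·t). Durch Einsetzen von t = pi/3: v(pi/3) = 3.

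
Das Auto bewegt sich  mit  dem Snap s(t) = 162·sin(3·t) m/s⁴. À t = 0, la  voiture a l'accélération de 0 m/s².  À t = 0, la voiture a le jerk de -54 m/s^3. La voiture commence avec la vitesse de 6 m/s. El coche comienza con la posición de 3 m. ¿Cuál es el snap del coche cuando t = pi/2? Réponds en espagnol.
De la ecuación del snap s(t) = 162·sin(3·t), sustituimos t = pi/2 para obtener s = -162.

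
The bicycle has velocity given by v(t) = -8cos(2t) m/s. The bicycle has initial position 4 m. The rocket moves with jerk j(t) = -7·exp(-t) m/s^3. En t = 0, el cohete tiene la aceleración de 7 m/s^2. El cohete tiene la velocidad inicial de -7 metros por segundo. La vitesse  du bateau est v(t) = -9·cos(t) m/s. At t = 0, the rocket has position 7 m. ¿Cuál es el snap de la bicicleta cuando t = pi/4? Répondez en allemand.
Wir müssen unsere Gleichung für die Geschwindigkeit v(t) = -8·cos(2·t) 3-mal ableiten. Durch Ableiten von der Geschwindigkeit erhalten wir die Beschleunigung: a(t) = 16·sin(2·t). Durch Ableiten von der Beschleunigung erhalten wir den Ruck: j(t) = 32·cos(2·t). Mit d/dt von j(t) finden wir s(t) = -64·sin(2·t). Mit s(t) = -64·sin(2·t) und Einsetzen von t = pi/4, finden wir s = -64.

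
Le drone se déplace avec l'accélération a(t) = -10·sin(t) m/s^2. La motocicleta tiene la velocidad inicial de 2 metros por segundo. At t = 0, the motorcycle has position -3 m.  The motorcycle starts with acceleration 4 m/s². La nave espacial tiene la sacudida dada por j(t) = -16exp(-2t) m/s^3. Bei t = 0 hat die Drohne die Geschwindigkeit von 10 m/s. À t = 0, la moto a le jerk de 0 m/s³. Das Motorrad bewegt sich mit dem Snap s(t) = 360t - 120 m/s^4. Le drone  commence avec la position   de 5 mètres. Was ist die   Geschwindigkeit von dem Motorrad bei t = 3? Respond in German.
Ausgehend von dem Snap s(t) = 360·t - 120, nehmen wir 3 Integrale. Durch Integration von dem Snap und Verwendung der Anfangsbedingung j(0) = 0, erhalten wir j(t) = 60·t·(3·t - 2). Durch Integration von dem Ruck und Verwendung der Anfangsbedingung a(0) = 4, erhalten wir a(t) = 60·t^3 - 60·t^2 + 4. Die Stammfunktion von der Beschleunigung ist die Geschwindigkeit. Mit v(0) = 2 erhalten wir v(t) = 15·t^4 - 20·t^3 + 4·t + 2. Mit v(t) = 15·t^4 - 20·t^3 + 4·t + 2 und Einsetzen von t = 3, finden wir v = 689.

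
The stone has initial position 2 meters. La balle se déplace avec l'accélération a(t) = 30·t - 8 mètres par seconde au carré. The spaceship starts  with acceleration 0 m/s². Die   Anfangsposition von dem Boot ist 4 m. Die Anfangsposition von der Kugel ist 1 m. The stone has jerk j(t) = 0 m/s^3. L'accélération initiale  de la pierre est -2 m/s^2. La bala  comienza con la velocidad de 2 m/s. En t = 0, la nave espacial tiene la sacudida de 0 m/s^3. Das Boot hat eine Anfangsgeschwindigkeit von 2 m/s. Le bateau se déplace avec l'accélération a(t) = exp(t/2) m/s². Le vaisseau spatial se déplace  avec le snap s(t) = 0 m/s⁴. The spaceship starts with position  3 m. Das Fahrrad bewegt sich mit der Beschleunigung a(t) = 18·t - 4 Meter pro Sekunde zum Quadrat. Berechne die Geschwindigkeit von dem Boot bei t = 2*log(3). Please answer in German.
Wir müssen unsere Gleichung für die Beschleunigung a(t) = exp(t/2) 1-mal integrieren. Durch Integration von der Beschleunigung und Verwendung der Anfangsbedingung v(0) = 2, erhalten wir v(t) = 2·exp(t/2). Mit v(t) = 2·exp(t/2) und Einsetzen von t = 2*log(3), finden wir v = 6.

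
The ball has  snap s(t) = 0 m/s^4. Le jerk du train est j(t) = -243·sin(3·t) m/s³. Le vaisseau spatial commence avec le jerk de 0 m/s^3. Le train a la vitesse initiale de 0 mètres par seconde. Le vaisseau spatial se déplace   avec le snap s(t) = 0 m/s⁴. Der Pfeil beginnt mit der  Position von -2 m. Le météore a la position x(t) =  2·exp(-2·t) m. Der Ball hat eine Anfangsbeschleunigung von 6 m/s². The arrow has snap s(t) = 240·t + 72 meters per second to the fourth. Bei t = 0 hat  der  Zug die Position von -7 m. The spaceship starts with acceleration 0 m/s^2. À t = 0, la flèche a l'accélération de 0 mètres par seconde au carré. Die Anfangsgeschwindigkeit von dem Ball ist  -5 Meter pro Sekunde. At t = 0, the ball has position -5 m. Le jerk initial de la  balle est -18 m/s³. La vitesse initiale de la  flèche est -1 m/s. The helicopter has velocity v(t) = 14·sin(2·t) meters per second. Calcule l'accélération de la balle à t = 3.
Pour résoudre ceci, nous devons prendre 2 intégrales de notre équation du snap s(t) = 0. En intégrant le snap et en utilisant la condition initiale j(0) = -18, nous obtenons j(t) = -18. L'intégrale du jerk est l'accélération. En utilisant a(0) = 6, nous obtenons a(t) = 6 - 18·t. En utilisant a(t) = 6 - 18·t et en substituant t = 3, nous trouvons a = -48.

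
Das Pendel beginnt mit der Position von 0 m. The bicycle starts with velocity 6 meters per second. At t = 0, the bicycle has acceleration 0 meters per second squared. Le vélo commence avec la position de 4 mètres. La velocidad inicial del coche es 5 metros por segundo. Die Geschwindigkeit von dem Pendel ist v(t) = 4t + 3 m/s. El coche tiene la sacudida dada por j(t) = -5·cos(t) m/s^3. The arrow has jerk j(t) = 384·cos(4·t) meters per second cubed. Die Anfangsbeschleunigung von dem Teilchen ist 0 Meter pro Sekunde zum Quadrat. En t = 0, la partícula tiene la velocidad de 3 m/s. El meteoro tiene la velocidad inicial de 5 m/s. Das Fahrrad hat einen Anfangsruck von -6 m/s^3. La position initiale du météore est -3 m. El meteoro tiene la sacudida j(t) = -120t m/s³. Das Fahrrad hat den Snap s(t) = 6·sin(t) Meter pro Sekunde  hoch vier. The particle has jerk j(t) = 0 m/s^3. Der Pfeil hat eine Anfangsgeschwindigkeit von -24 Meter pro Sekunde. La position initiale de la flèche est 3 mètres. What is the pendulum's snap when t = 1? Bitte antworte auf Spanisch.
Debemos derivar nuestra ecuación de la velocidad v(t) = 4·t + 3 3 veces. Tomando d/dt de v(t), encontramos a(t) = 4. La derivada de la aceleración da la sacudida: j(t) = 0. Derivando la sacudida, obtenemos el snap: s(t) = 0. Tenemos el snap s(t) = 0. Sustituyendo t = 1: s(1) = 0.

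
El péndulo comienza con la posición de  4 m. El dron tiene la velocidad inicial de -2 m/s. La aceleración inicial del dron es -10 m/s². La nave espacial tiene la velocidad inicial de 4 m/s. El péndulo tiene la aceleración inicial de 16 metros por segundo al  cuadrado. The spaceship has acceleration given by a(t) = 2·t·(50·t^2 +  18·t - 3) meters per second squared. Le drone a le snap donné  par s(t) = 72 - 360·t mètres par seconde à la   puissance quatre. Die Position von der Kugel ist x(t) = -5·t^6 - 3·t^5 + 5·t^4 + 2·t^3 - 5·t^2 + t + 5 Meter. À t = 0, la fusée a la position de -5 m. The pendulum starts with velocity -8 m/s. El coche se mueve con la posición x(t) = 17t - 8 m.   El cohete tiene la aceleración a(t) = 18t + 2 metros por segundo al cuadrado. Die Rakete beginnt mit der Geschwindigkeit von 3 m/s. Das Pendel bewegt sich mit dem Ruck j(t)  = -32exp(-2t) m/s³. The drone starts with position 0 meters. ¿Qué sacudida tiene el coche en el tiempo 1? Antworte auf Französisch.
En partant de la position x(t) = 17·t - 8, nous prenons 3 dérivées. En prenant d/dt de x(t), nous trouvons v(t) = 17. La dérivée de la vitesse donne l'accélération: a(t) = 0. En dérivant l'accélération, nous obtenons le jerk: j(t) = 0. En utilisant j(t) = 0 et en substituant t = 1, nous trouvons j = 0.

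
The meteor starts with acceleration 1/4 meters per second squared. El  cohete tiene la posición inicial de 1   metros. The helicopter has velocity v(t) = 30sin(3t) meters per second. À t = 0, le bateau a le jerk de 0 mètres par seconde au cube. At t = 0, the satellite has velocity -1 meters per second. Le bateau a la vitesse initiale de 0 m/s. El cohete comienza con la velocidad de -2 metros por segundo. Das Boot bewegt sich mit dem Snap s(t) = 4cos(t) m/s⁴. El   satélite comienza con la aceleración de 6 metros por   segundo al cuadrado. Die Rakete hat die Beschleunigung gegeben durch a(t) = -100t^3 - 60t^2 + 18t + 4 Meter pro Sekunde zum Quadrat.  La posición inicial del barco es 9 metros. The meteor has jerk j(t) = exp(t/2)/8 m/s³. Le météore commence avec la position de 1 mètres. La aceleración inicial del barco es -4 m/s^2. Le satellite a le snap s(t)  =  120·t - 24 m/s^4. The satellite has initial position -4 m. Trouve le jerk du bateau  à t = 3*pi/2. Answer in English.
To solve this, we need to take 1 antiderivative of our snap equation s(t) = 4·cos(t). Taking ∫s(t)dt and applying j(0) = 0, we find j(t) = 4·sin(t). Using j(t) = 4·sin(t) and substituting t = 3*pi/2, we find j = -4.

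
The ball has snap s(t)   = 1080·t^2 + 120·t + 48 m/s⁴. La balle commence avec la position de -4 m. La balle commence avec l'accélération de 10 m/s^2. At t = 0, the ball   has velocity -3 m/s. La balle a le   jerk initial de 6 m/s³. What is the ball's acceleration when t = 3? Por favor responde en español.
Partiendo del snap s(t) = 1080·t^2 + 120·t + 48, tomamos 2 antiderivadas. La integral del snap, con j(0) = 6, da la sacudida: j(t) = 360·t^3 + 60·t^2 + 48·t + 6. La integral de la sacudida, con a(0) = 10, da la aceleración: a(t) = 90·t^4 + 20·t^3 + 24·t^2 + 6·t + 10. De la ecuación de la aceleración a(t) = 90·t^4 + 20·t^3 + 24·t^2 + 6·t + 10, sustituimos t = 3 para obtener a = 8074.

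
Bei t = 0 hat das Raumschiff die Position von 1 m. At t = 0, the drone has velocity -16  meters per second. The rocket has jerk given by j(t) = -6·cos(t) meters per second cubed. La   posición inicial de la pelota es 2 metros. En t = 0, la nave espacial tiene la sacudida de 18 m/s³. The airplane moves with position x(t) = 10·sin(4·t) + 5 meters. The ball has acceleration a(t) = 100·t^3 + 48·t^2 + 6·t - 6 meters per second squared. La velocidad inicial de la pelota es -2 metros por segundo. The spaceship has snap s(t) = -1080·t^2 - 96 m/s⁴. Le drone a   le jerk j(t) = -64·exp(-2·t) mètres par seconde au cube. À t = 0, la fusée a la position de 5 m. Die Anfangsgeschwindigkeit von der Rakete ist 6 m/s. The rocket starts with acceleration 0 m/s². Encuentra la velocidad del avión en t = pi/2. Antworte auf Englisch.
To solve this, we need to take 1 derivative of our position equation x(t) = 10·sin(4·t) + 5. Taking d/dt of x(t), we find v(t) = 40·cos(4·t). We have velocity v(t) = 40·cos(4·t). Substituting t = pi/2: v(pi/2) = 40.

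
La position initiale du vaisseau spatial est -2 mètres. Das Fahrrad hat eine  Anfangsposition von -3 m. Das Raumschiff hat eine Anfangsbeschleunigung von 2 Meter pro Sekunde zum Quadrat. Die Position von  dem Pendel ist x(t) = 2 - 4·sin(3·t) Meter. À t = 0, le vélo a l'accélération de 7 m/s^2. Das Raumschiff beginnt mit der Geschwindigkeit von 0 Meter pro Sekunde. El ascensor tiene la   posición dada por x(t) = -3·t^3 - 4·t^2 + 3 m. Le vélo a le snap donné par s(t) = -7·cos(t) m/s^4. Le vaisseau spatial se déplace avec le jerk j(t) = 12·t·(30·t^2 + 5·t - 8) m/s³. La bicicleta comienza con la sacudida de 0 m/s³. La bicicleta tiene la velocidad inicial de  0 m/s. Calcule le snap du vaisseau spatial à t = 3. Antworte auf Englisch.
We must differentiate our jerk equation j(t) = 12·t·(30·t^2 + 5·t - 8) 1 time. The derivative of jerk gives snap: s(t) = 360·t^2 + 12·t·(60·t + 5) + 60·t - 96. We have snap s(t) = 360·t^2 + 12·t·(60·t + 5) + 60·t - 96. Substituting t = 3: s(3) = 9984.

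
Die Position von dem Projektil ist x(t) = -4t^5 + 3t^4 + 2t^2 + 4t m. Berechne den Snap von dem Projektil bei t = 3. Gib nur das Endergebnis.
Bei t = 3, s = -1368.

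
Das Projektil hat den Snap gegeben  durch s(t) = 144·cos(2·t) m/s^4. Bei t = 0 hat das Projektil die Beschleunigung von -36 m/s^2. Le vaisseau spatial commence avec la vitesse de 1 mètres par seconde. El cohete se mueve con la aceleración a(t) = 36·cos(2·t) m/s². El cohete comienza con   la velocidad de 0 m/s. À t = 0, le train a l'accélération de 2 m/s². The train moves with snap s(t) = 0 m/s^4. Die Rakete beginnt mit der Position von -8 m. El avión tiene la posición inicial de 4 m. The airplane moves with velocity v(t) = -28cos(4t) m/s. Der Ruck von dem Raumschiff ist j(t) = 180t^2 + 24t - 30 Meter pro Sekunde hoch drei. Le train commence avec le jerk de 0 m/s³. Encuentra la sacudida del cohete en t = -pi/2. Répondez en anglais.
We must differentiate our acceleration equation a(t) = 36·cos(2·t) 1 time. Taking d/dt of a(t), we find j(t) = -72·sin(2·t). From the given jerk equation j(t) = -72·sin(2·t), we substitute t = -pi/2 to get j = 0.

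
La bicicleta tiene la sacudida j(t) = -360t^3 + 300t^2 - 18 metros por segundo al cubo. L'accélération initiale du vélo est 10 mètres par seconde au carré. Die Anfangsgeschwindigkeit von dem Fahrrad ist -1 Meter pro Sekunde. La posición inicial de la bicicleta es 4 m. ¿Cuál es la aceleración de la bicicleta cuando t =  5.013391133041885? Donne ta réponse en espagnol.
Debemos encontrar la integral de nuestra ecuación de la sacudida j(t) = -360·t^3 + 300·t^2 - 18 1 vez. La integral de la sacudida, con a(0) = 10, da la aceleración: a(t) = -90·t^4 + 100·t^3 - 18·t + 10. Usando a(t) = -90·t^4 + 100·t^3 - 18·t + 10 y sustituyendo t = 5.013391133041885, encontramos a = -44334.5644839515.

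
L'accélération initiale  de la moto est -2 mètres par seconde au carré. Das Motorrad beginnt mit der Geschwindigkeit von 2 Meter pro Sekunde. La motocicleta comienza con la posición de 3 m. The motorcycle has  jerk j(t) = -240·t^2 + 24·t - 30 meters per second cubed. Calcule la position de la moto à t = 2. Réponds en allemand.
Wir müssen das Integral unserer Gleichung für den Ruck j(t) = -240·t^2 + 24·t - 30 3-mal finden. Mit ∫j(t)dt und Anwendung von a(0) = -2, finden wir a(t) = -80·t^3 + 12·t^2 - 30·t - 2. Das Integral von der Beschleunigung ist die Geschwindigkeit. Mit v(0) = 2 erhalten wir v(t) = -20·t^4 + 4·t^3 - 15·t^2 - 2·t + 2. Die Stammfunktion von der Geschwindigkeit, mit x(0) = 3, ergibt die Position: x(t) = -4·t^5 + t^4 - 5·t^3 - t^2 + 2·t + 3. Wir haben die Position x(t) = -4·t^5 + t^4 - 5·t^3 - t^2 + 2·t + 3. Durch Einsetzen von t = 2: x(2) = -149.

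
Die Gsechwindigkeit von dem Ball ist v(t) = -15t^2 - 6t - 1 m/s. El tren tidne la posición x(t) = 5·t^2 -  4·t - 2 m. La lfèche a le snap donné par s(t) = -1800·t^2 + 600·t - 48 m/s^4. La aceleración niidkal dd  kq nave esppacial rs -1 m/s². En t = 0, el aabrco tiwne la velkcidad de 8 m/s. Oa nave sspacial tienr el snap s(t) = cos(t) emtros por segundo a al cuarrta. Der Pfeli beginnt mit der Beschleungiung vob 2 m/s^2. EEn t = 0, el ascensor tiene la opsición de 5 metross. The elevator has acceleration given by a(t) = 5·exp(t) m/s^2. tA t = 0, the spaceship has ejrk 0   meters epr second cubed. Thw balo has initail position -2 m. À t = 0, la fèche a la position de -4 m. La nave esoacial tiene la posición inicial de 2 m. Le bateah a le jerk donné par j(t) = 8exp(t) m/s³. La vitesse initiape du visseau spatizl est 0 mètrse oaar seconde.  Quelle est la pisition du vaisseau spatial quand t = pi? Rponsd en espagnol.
Partiendo del snap s(t) = cos(t), tomamos 4 antiderivadas. Integrando el snap y usando la condición inicial j(0) = 0, obtenemos j(t) = sin(t). Tomando ∫j(t)dt y aplicando a(0) = -1, encontramos a(t) = -cos(t). Tomando ∫a(t)dt y aplicando v(0) = 0, encontramos v(t) = -sin(t). Integrando la velocidad y usando la condición inicial x(0) = 2, obtenemos x(t) = cos(t) + 1. De la ecuación de la posición x(t) = cos(t) + 1, sustituimos t = pi para obtener x = 0.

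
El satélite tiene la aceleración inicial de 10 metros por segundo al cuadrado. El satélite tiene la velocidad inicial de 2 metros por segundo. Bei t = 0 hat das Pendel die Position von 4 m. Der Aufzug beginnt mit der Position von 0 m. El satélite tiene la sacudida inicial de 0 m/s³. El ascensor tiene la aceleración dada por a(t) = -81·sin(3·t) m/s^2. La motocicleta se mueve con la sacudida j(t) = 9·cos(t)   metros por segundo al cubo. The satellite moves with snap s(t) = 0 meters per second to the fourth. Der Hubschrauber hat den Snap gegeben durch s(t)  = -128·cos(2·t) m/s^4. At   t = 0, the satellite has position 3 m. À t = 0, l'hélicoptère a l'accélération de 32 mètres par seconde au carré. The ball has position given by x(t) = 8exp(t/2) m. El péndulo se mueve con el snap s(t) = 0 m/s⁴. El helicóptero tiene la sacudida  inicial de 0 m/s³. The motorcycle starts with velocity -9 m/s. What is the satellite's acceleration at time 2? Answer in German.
Ausgehend von dem Snap s(t) = 0, nehmen wir 2 Integrale. Durch Integration von dem Snap und Verwendung der Anfangsbedingung j(0) = 0, erhalten wir j(t) = 0. Durch Integration von dem Ruck und Verwendung der Anfangsbedingung a(0) = 10, erhalten wir a(t) = 10. Aus der Gleichung für die Beschleunigung a(t) = 10, setzen wir t = 2 ein und erhalten a = 10.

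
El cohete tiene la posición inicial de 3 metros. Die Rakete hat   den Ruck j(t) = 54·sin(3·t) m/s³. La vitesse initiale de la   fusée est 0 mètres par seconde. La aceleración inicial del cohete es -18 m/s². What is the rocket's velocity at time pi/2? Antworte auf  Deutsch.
Ausgehend von dem Ruck j(t) = 54·sin(3·t), nehmen wir 2 Integrale. Durch Integration von dem Ruck und Verwendung der Anfangsbedingung a(0) = -18, erhalten wir a(t) = -18·cos(3·t). Das Integral von der Beschleunigung ist die Geschwindigkeit. Mit v(0) = 0 erhalten wir v(t) = -6·sin(3·t). Aus der Gleichung für die Geschwindigkeit v(t) = -6·sin(3·t), setzen wir t = pi/2 ein und erhalten v = 6.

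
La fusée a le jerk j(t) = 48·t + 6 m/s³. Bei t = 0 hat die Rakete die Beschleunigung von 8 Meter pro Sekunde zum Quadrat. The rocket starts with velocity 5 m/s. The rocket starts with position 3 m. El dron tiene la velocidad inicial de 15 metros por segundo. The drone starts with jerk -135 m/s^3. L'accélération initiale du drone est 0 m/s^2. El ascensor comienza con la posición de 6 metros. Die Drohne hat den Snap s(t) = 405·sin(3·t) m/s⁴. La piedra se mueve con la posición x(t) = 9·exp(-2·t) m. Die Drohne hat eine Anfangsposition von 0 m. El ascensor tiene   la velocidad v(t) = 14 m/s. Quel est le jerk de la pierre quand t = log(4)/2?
Nous devons dériver notre équation de la position x(t) = 9·exp(-2·t) 3 fois. En dérivant la position, nous obtenons la vitesse: v(t) = -18·exp(-2·t). La dérivée de la vitesse donne l'accélération: a(t) = 36·exp(-2·t). En prenant d/dt de a(t), nous trouvons j(t) = -72·exp(-2·t). En utilisant j(t) = -72·exp(-2·t) et en substituant t = log(4)/2, nous trouvons j = -18.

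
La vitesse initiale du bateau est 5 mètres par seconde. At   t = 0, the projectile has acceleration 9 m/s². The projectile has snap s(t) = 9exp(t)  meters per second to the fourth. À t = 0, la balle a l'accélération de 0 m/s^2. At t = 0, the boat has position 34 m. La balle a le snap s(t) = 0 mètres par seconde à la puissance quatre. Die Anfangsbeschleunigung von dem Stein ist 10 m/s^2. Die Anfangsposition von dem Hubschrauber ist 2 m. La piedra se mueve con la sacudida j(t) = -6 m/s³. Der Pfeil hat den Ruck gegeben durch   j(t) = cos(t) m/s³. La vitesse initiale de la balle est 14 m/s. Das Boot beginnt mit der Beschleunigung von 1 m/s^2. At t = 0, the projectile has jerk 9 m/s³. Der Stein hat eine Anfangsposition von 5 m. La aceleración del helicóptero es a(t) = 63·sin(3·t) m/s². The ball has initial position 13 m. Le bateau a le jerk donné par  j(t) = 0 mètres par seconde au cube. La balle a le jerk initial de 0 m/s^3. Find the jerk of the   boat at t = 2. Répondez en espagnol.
De la ecuación de la sacudida j(t) = 0, sustituimos t = 2 para obtener j = 0.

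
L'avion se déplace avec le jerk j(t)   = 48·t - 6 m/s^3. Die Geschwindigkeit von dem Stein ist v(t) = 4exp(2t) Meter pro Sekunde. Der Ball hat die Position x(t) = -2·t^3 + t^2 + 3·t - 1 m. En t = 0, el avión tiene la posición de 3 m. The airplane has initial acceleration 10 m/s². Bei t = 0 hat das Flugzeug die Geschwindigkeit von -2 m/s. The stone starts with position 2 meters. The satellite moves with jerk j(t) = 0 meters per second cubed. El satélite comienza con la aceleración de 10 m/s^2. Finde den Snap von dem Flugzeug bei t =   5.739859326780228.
Um dies zu lösen, müssen wir 1 Ableitung unserer Gleichung für den Ruck j(t) = 48·t - 6 nehmen. Mit d/dt von j(t) finden wir s(t) = 48. Aus der Gleichung für den Snap s(t) = 48, setzen wir t = 5.739859326780228 ein und erhalten s = 48.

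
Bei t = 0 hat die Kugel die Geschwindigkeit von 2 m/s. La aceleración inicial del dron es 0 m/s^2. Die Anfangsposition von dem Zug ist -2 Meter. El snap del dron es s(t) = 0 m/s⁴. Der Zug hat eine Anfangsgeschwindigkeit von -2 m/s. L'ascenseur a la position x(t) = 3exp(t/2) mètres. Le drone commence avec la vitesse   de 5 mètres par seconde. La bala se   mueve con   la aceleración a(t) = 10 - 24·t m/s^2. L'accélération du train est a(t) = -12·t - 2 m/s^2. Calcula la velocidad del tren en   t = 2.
Para resolver esto, necesitamos tomar 1 antiderivada de nuestra ecuación de la aceleración a(t) = -12·t - 2. Tomando ∫a(t)dt y aplicando v(0) = -2, encontramos v(t) = -6·t^2 - 2·t - 2. Usando v(t) = -6·t^2 - 2·t - 2 y sustituyendo t = 2, encontramos v = -30.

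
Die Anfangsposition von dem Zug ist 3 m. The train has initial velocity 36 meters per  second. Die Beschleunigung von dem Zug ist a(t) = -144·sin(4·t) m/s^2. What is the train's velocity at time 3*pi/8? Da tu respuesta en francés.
Nous devons intégrer notre équation de l'accélération a(t) = -144·sin(4·t) 1 fois. L'intégrale de l'accélération, avec v(0) = 36, donne la vitesse: v(t) = 36·cos(4·t). De l'équation de la vitesse v(t) = 36·cos(4·t), nous substituons t = 3*pi/8 pour obtenir v = 0.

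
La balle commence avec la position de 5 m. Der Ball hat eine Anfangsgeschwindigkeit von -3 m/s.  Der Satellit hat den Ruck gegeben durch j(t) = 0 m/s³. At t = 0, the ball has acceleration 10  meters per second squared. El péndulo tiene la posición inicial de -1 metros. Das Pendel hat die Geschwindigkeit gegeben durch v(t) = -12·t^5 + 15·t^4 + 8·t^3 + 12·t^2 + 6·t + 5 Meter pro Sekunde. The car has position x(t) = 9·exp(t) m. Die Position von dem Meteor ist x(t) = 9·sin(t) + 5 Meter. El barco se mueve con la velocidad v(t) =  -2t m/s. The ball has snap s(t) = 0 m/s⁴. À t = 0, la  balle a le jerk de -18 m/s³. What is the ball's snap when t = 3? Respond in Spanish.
Tenemos el snap s(t) = 0. Sustituyendo t = 3: s(3) = 0.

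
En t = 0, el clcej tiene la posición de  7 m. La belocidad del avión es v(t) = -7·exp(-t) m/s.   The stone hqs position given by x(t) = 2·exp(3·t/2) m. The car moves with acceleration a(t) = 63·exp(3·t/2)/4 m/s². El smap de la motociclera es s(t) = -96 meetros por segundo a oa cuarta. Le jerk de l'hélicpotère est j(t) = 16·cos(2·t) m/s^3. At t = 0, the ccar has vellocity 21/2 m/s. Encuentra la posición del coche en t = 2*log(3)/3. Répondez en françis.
En partant de l'accélération a(t) = 63·exp(3·t/2)/4, nous prenons 2 primitives. En intégrant l'accélération et en utilisant la condition initiale v(0) = 21/2, nous obtenons v(t) = 21·exp(3·t/2)/2. La primitive de la vitesse, avec x(0) = 7, donne la position: x(t) = 7·exp(3·t/2). En utilisant x(t) = 7·exp(3·t/2) et en substituant t = 2*log(3)/3, nous trouvons x = 21.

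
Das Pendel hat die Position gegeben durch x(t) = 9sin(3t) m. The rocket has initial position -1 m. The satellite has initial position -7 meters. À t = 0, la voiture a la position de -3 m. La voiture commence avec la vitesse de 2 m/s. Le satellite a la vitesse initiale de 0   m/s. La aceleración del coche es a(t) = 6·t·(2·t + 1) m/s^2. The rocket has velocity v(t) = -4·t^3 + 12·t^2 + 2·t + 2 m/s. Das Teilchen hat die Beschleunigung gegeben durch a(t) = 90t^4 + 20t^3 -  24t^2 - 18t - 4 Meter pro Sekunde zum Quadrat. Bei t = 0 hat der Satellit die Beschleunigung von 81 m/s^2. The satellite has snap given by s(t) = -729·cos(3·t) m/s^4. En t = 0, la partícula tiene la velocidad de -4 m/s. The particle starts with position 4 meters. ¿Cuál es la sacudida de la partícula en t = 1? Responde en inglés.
We must differentiate our acceleration equation a(t) = 90·t^4 + 20·t^3 - 24·t^2 - 18·t - 4 1 time. Differentiating acceleration, we get jerk: j(t) = 360·t^3 + 60·t^2 - 48·t - 18. From the given jerk equation j(t) = 360·t^3 + 60·t^2 - 48·t - 18, we substitute t = 1 to get j = 354.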